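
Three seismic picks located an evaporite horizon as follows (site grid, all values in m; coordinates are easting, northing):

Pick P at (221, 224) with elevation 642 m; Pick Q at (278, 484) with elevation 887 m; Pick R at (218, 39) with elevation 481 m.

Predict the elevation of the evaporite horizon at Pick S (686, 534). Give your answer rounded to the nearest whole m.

1075 m

Two edge vectors: Pick P→Pick Q = (57, 260, 245), Pick P→Pick R = (-3, -185, -161).
Normal n = (Pick P→Pick Q) × (Pick P→Pick R) = (3465, 8442, -9765).
So ∂z/∂easting = −n_x/n_z = 0.35484 and ∂z/∂northing = −n_y/n_z = 0.86452.
Intercept c from Pick P: 642 − 78.42 − 193.65 = 369.93.
At (686, 534): z = 243.4 + 461.7 + 369.93 = 1075.0 m.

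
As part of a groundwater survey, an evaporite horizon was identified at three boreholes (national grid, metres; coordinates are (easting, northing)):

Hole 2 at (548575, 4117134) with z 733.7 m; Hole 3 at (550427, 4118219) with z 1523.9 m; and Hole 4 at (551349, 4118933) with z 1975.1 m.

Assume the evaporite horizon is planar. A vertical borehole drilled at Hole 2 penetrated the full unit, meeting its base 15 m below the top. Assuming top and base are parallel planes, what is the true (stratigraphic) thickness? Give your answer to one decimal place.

Let the plane be z = a·E + b·N + c.
Hole 3−Hole 2: 1852a + 1085b = 790.2;  Hole 4−Hole 2: 2774a + 1799b = 1241.4.
Solving gives a = 0.23187, b = 0.33252.
|∇z| = √(a²+b²) = 0.40538, so dip δ = arctan(0.40538) = 22.07°.
True thickness = vertical thickness × cos δ = 15 × cos 22.07° = 13.9 m.

13.9 m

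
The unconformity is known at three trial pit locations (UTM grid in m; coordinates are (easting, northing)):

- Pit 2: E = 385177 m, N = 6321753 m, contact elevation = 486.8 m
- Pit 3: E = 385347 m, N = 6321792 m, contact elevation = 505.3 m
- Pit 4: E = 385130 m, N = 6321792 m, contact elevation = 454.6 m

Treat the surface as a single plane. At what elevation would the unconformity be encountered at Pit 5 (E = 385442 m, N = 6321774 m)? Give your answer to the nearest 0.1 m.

Let the plane be z = a·E + b·N + c.
Pit 3−Pit 2: 170a + 39b = 18.5;  Pit 4−Pit 2: −47a + 39b = −32.2.
Solving gives a = 0.233640553, b = −0.544074205.
Then c = 486.8 − a·385177 − b·6321753 = 3349996.57.
At (385442, 6321774): z = 90054.9 − 3439514.2 + 3349996.57 = 537.3 m.

537.3 m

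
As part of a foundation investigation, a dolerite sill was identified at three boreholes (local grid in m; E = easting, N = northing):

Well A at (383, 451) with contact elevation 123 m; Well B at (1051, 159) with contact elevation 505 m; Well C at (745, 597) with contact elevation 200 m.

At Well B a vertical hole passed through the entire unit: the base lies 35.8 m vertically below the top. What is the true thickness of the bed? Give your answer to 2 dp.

31.03 m

Let the plane be z = a·E + b·N + c.
Well B−Well A: 668a − 292b = 382;  Well C−Well A: 362a + 146b = 77.
Solving gives a = 0.38506, b = −0.42733.
|∇z| = √(a²+b²) = 0.57523, so dip δ = arctan(0.57523) = 29.91°.
True thickness = vertical thickness × cos δ = 35.8 × cos 29.91° = 31.03 m.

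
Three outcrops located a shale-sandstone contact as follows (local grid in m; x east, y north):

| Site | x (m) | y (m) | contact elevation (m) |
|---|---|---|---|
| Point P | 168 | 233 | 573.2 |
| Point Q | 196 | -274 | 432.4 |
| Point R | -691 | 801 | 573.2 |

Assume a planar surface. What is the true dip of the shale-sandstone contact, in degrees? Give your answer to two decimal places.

19.06°

Let the plane be z = a·x + b·y + c.
Point Q−Point P: 28a − 507b = −140.8;  Point R−Point P: −859a + 568b = 0.
Solving gives a = 0.19059, b = 0.28824.
Gradient magnitude |∇z| = √(a² + b²) = √(0.03633 + 0.08308) = 0.34555.
True dip = arctan(0.34555) = 19.06°, dipping toward SSW (azimuth ≈ 213°).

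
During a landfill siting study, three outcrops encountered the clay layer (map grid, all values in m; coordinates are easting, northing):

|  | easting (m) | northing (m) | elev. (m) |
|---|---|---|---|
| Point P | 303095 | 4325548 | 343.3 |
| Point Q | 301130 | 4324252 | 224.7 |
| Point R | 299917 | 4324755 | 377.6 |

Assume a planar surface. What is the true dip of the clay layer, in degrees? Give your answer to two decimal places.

10.30°

Two edge vectors: Point P→Point Q = (-1965, -1296, -118.6), Point P→Point R = (-3178, -793, 34.3).
Normal n = (Point P→Point Q) × (Point P→Point R) = (-138502.6, 444310.3, -2560443).
So ∂z/∂easting = −n_x/n_z = −0.05409 and ∂z/∂northing = −n_y/n_z = 0.17353.
Gradient magnitude |∇z| = √(a² + b²) = √(0.00293 + 0.03011) = 0.18176.
True dip = arctan(0.18176) = 10.30°, dipping toward SSE (azimuth ≈ 163°).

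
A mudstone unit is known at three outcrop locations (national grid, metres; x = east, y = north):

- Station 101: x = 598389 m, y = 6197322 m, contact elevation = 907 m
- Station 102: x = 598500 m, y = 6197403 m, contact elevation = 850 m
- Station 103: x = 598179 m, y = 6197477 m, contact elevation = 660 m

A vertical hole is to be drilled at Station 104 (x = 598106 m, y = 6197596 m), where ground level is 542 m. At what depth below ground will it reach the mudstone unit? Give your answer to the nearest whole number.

43 m

Two edge vectors: Station 101→Station 102 = (111, 81, -57), Station 101→Station 103 = (-210, 155, -247).
Normal n = (Station 101→Station 102) × (Station 101→Station 103) = (-11172, 39387, 34215).
So ∂z/∂x = −n_x/n_z = 0.32652345 and ∂z/∂y = −n_y/n_z = −1.15116177.
Intercept c from Station 101: 907 − 195388.04 + 7134120.17 = 6939639.13.
At (598106, 6197596): z_contact = 195295.6 − 7134435.6 + 6939639.13 = 499.2 m.
Depth below ground = 542 − 499.2 = 43 m.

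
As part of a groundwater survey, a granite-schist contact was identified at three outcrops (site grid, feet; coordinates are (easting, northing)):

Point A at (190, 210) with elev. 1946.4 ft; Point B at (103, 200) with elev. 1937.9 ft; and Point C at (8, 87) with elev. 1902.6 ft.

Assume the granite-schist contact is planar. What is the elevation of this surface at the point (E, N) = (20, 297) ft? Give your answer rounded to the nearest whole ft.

Let the plane be z = a·E + b·N + c.
Point B−Point A: −87a − 10b = −8.5;  Point C−Point A: −182a − 123b = −43.8.
Solving gives a = 0.06840, b = 0.25488.
Then c = 1946.4 − a·190 − b·210 = 1879.88.
At (20, 297): z = 1.4 + 75.7 + 1879.88 = 1956.9 ft.

1957 ft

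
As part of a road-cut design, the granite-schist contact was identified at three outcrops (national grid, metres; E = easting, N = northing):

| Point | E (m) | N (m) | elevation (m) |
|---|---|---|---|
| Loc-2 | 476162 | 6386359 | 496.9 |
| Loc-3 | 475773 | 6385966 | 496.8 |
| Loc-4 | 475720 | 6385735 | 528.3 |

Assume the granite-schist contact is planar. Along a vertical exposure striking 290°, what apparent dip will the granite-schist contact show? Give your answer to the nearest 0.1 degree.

Two edge vectors: Loc-2→Loc-3 = (-389, -393, -0.1), Loc-2→Loc-4 = (-442, -624, 31.4).
Normal n = (Loc-2→Loc-3) × (Loc-2→Loc-4) = (-12402.6, 12258.8, 69030).
So ∂z/∂E = −n_x/n_z = 0.17967 and ∂z/∂N = −n_y/n_z = −0.17759.
Unit vector along 290° is (sin 290°, cos 290°) = (-0.9397, 0.3420).
Slope in that direction = a·(-0.9397) + b·(0.3420) = −0.22957.
Apparent dip = arctan|0.22957| = 12.9° (true dip is 14.2°, so apparent ≤ true as expected).

12.9°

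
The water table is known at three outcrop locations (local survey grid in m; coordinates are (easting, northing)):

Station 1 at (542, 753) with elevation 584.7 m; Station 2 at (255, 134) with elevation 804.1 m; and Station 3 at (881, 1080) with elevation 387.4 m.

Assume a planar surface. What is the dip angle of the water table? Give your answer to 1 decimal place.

24.7°

Let the plane be z = a·E + b·N + c.
Station 2−Station 1: −287a − 619b = 219.4;  Station 3−Station 1: 339a + 327b = −197.3.
Solving gives a = −0.43438, b = −0.15304.
Gradient magnitude |∇z| = √(a² + b²) = √(0.18869 + 0.02342) = 0.46055.
True dip = arctan(0.46055) = 24.7°, dipping toward ENE (azimuth ≈ 071°).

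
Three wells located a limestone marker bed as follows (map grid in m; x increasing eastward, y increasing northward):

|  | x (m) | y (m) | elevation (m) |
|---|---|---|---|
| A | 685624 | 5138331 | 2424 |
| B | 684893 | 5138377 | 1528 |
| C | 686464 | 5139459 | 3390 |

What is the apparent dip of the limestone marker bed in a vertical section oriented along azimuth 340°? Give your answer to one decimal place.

Two edge vectors: A→B = (-731, 46, -896), A→C = (840, 1128, 966).
Normal n = (A→B) × (A→C) = (1055124, -46494, -863208).
So ∂z/∂x = −n_x/n_z = 1.22233 and ∂z/∂y = −n_y/n_z = −0.05386.
Unit vector along 340° is (sin 340°, cos 340°) = (-0.3420, 0.9397).
Slope in that direction = a·(-0.3420) + b·(0.9397) = −0.46867.
Apparent dip = arctan|0.46867| = 25.1° (true dip is 50.7°, so apparent ≤ true as expected).

25.1°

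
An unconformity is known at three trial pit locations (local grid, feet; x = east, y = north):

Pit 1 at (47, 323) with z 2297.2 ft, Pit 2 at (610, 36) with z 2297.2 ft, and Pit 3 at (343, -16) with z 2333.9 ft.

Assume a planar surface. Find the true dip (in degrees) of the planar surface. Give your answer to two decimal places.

Two edge vectors: Pit 1→Pit 2 = (563, -287, 0), Pit 1→Pit 3 = (296, -339, 36.7).
Normal n = (Pit 1→Pit 2) × (Pit 1→Pit 3) = (-10532.9, -20662.1, -105905).
So ∂z/∂x = −n_x/n_z = −0.09946 and ∂z/∂y = −n_y/n_z = −0.19510.
Gradient magnitude |∇z| = √(a² + b²) = √(0.00989 + 0.03806) = 0.21899.
True dip = arctan(0.21899) = 12.35°, dipping toward NNE (azimuth ≈ 027°).

12.35°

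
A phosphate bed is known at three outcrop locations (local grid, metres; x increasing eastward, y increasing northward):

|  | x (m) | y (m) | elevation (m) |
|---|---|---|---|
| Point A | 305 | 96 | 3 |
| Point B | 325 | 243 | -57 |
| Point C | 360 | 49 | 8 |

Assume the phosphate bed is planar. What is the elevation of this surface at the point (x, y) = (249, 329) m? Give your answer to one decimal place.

Let the plane be z = a·x + b·y + c.
Point B−Point A: 20a + 147b = −60;  Point C−Point A: 55a − 47b = 5.
Solving gives a = −0.23102, b = −0.37673.
Then c = 3 − a·305 − b·96 = 109.63.
At (249, 329): z = −57.5 − 123.9 + 109.63 = -71.8 m.

-71.8 m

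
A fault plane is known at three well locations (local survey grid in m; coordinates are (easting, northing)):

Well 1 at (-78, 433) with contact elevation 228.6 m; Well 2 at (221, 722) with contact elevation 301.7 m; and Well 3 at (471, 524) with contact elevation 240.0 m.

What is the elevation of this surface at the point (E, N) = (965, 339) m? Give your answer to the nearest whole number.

Two edge vectors: Well 1→Well 2 = (299, 289, 73.1), Well 1→Well 3 = (549, 91, 11.4).
Normal n = (Well 1→Well 2) × (Well 1→Well 3) = (-3357.5, 36723.3, -131452).
So ∂z/∂E = −n_x/n_z = −0.02554 and ∂z/∂N = −n_y/n_z = 0.27937.
Intercept c from Well 1: 228.6 − 1.99 − 120.97 = 105.64.
At (965, 339): z = −24.6 + 94.7 + 105.64 = 175.7 m.

176 m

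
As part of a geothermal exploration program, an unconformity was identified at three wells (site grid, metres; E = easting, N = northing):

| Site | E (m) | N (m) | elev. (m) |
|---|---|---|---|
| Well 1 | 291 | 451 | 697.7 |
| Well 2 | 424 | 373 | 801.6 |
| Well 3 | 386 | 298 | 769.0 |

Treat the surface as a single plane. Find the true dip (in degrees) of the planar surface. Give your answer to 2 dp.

Two edge vectors: Well 1→Well 2 = (133, -78, 103.9), Well 1→Well 3 = (95, -153, 71.3).
Normal n = (Well 1→Well 2) × (Well 1→Well 3) = (10335.3, 387.6, -12939).
So ∂z/∂E = −n_x/n_z = 0.79877 and ∂z/∂N = −n_y/n_z = 0.02996.
Gradient magnitude |∇z| = √(a² + b²) = √(0.63804 + 0.00090) = 0.79933.
True dip = arctan(0.79933) = 38.64°, dipping toward W (azimuth ≈ 268°).

38.64°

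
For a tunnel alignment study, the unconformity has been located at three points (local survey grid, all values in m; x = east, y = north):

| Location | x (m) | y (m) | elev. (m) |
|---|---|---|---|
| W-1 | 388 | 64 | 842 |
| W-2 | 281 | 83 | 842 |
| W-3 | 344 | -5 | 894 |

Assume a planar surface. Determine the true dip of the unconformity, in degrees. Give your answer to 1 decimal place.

Let the plane be z = a·x + b·y + c.
W-2−W-1: −107a + 19b = 0;  W-3−W-1: −44a − 69b = 52.
Solving gives a = −0.12021, b = −0.67697.
Gradient magnitude |∇z| = √(a² + b²) = √(0.01445 + 0.45829) = 0.68756.
True dip = arctan(0.68756) = 34.5°, dipping toward N (azimuth ≈ 010°).

34.5°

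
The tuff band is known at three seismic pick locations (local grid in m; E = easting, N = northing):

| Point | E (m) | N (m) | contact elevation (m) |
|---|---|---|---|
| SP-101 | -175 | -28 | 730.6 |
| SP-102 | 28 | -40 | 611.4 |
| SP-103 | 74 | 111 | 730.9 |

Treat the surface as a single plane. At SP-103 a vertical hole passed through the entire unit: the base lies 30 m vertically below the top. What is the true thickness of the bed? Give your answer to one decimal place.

Two edge vectors: SP-101→SP-102 = (203, -12, -119.2), SP-101→SP-103 = (249, 139, 0.3).
Normal n = (SP-101→SP-102) × (SP-101→SP-103) = (16565.2, -29741.7, 31205).
So ∂z/∂E = −n_x/n_z = −0.53085 and ∂z/∂N = −n_y/n_z = 0.95311.
|∇z| = √(a²+b²) = 1.09097, so dip δ = arctan(1.09097) = 47.49°.
True thickness = vertical thickness × cos δ = 30 × cos 47.49° = 20.3 m.

20.3 m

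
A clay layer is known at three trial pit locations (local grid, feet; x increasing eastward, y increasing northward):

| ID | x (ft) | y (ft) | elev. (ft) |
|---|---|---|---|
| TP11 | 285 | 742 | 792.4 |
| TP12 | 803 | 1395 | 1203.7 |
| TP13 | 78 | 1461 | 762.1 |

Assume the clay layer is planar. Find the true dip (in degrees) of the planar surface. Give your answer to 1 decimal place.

Two edge vectors: TP11→TP12 = (518, 653, 411.3), TP11→TP13 = (-207, 719, -30.3).
Normal n = (TP11→TP12) × (TP11→TP13) = (-315510.6, -69443.7, 507613).
So ∂z/∂x = −n_x/n_z = 0.62156 and ∂z/∂y = −n_y/n_z = 0.13680.
Gradient magnitude |∇z| = √(a² + b²) = √(0.38633 + 0.01872) = 0.63643.
True dip = arctan(0.63643) = 32.5°, dipping toward WSW (azimuth ≈ 258°).

32.5°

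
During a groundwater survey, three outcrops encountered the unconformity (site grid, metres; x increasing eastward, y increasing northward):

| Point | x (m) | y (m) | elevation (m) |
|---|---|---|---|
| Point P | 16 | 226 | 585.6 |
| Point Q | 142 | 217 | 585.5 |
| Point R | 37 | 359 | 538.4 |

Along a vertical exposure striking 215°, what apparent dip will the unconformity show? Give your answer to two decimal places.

Two edge vectors: Point P→Point Q = (126, -9, -0.1), Point P→Point R = (21, 133, -47.2).
Normal n = (Point P→Point Q) × (Point P→Point R) = (438.1, 5945.1, 16947).
So ∂z/∂x = −n_x/n_z = −0.02585 and ∂z/∂y = −n_y/n_z = −0.35081.
Unit vector along 215° is (sin 215°, cos 215°) = (-0.5736, -0.8192).
Slope in that direction = a·(-0.5736) + b·(-0.8192) = 0.30219.
Apparent dip = arctan|0.30219| = 16.81° (true dip is 19.4°, so apparent ≤ true as expected).

16.81°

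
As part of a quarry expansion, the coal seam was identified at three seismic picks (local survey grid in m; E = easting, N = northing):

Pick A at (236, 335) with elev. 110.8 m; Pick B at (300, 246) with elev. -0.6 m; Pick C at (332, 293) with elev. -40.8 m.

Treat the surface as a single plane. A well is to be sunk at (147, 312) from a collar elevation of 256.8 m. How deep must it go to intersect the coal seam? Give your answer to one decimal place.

Let the plane be z = a·E + b·N + c.
Pick B−Pick A: 64a − 89b = −111.4;  Pick C−Pick A: 96a − 42b = −151.6.
Solving gives a = −1.50505, b = 0.16940.
Then c = 110.8 − a·236 − b·335 = 409.24.
At (147, 312): z_contact = −221.24 + 52.85 + 409.24 = 240.85 m.
Depth below ground = 256.8 − 240.85 = 15.9 m.

15.9 m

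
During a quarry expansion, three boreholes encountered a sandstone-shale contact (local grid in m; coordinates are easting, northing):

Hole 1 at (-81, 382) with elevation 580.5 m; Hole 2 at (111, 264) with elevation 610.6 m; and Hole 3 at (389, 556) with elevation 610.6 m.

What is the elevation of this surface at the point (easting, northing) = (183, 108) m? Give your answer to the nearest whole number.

632 m

Let the plane be z = a·easting + b·northing + c.
Hole 2−Hole 1: 192a − 118b = 30.1;  Hole 3−Hole 1: 470a + 174b = 30.1.
Solving gives a = 0.09890, b = −0.09416.
Then c = 580.5 − a·-81 − b·382 = 624.48.
At (183, 108): z = 18.1 − 10.2 + 624.48 = 632.4 m.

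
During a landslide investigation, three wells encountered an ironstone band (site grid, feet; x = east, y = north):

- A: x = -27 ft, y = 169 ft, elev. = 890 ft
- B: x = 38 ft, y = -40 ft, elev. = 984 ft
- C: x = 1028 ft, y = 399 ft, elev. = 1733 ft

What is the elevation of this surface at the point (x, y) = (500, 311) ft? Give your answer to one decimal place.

Let the plane be z = a·x + b·y + c.
B−A: 65a − 209b = 94;  C−A: 1055a + 230b = 843.
Solving gives a = 0.840141, b = −0.188473.
Then c = 890 − a·-27 − b·169 = 944.54.
At (500, 311): z = 420.1 − 58.6 + 944.54 = 1306.0 ft.

1306.0 ft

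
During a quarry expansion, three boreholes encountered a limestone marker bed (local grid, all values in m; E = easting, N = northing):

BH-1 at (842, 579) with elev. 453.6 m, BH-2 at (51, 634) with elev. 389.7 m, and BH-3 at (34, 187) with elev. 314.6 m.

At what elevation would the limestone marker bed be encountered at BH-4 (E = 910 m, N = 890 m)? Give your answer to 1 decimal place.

511.0 m

Let the plane be z = a·E + b·N + c.
BH-2−BH-1: −791a + 55b = −63.9;  BH-3−BH-1: −808a − 392b = −139.
Solving gives a = 0.09222, b = 0.16450.
Then c = 453.6 − a·842 − b·579 = 280.70.
At (910, 890): z = 83.9 + 146.4 + 280.70 = 511.0 m.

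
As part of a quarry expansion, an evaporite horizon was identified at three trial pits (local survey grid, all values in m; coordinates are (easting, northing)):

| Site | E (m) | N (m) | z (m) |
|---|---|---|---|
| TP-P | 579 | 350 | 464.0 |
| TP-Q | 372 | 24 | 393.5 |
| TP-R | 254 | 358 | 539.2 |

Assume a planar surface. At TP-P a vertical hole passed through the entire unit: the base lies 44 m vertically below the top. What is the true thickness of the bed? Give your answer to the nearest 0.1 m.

Let the plane be z = a·E + b·N + c.
TP-Q−TP-P: −207a − 326b = −70.5;  TP-R−TP-P: −325a + 8b = 75.2.
Solving gives a = −0.22258, b = 0.35759.
|∇z| = √(a²+b²) = 0.42121, so dip δ = arctan(0.42121) = 22.84°.
True thickness = vertical thickness × cos δ = 44 × cos 22.84° = 40.5 m.

40.5 m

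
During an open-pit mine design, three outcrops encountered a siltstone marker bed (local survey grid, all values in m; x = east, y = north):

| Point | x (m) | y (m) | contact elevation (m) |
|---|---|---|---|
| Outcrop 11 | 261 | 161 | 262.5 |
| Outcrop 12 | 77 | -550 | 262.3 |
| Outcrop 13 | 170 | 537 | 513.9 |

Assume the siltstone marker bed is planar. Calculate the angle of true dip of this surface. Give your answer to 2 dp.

Let the plane be z = a·x + b·y + c.
Outcrop 12−Outcrop 11: −184a − 711b = −0.2;  Outcrop 13−Outcrop 11: −91a + 376b = 251.4.
Solving gives a = −1.33450, b = 0.34564.
Gradient magnitude |∇z| = √(a² + b²) = √(1.78090 + 0.11947) = 1.37854.
True dip = arctan(1.37854) = 54.04°, dipping toward ESE (azimuth ≈ 105°).

54.04°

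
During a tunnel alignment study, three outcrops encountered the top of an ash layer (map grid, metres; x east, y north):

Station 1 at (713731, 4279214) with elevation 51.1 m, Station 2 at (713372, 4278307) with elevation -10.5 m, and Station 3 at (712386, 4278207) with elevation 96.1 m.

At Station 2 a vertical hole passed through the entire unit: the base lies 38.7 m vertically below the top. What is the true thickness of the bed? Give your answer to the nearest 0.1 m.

38.2 m

Let the plane be z = a·x + b·y + c.
Station 2−Station 1: −359a − 907b = −61.6;  Station 3−Station 1: −1345a − 1007b = 45.
Solving gives a = −0.11981, b = 0.11534.
|∇z| = √(a²+b²) = 0.16631, so dip δ = arctan(0.16631) = 9.44°.
True thickness = vertical thickness × cos δ = 38.7 × cos 9.44° = 38.2 m.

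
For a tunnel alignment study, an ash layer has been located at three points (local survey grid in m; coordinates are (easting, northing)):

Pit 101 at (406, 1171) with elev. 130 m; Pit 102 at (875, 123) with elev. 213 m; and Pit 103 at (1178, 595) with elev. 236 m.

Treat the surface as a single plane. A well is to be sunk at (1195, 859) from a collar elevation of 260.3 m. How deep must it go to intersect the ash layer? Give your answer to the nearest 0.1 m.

Let the plane be z = a·E + b·N + c.
Pit 102−Pit 101: 469a − 1048b = 83;  Pit 103−Pit 101: 772a − 576b = 106.
Solving gives a = 0.117422, b = −0.026650.
Then c = 130 − a·406 − b·1171 = 113.53.
At (1195, 859): z_contact = 140.32 − 22.89 + 113.53 = 230.96 m.
Depth below ground = 260.3 − 230.96 = 29.3 m.

29.3 m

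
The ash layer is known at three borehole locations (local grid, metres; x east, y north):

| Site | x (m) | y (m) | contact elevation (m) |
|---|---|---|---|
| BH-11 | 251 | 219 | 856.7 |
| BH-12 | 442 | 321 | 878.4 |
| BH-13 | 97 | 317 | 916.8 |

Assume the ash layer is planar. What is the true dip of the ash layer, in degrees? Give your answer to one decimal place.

Let the plane be z = a·x + b·y + c.
BH-12−BH-11: 191a + 102b = 21.7;  BH-13−BH-11: −154a + 98b = 60.1.
Solving gives a = −0.11630, b = 0.43051.
Gradient magnitude |∇z| = √(a² + b²) = √(0.01352 + 0.18534) = 0.44595.
True dip = arctan(0.44595) = 24.0°, dipping toward SSE (azimuth ≈ 165°).

24.0°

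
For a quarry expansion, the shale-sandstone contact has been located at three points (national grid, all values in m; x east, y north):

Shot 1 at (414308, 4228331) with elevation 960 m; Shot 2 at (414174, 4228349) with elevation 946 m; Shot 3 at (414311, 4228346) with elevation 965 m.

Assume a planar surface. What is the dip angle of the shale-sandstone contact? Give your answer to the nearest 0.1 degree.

18.6°

Let the plane be z = a·x + b·y + c.
Shot 2−Shot 1: −134a + 18b = −14;  Shot 3−Shot 1: 3a + 15b = 5.
Solving gives a = 0.14535, b = 0.30426.
Gradient magnitude |∇z| = √(a² + b²) = √(0.02113 + 0.09258) = 0.33720.
True dip = arctan(0.33720) = 18.6°, dipping toward SSW (azimuth ≈ 206°).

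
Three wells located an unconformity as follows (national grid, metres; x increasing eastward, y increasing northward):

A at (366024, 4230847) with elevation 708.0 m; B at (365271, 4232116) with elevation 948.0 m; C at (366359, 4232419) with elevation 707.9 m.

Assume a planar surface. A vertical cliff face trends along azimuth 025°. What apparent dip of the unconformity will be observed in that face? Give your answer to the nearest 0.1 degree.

Let the plane be z = a·x + b·y + c.
B−A: −753a + 1269b = 240;  C−A: 335a + 1572b = −0.1.
Solving gives a = −0.23458, b = 0.04993.
Unit vector along 025° is (sin 25°, cos 25°) = (0.4226, 0.9063).
Slope in that direction = a·(0.4226) + b·(0.9063) = −0.05389.
Apparent dip = arctan|0.05389| = 3.1° (true dip is 13.5°, so apparent ≤ true as expected).

3.1°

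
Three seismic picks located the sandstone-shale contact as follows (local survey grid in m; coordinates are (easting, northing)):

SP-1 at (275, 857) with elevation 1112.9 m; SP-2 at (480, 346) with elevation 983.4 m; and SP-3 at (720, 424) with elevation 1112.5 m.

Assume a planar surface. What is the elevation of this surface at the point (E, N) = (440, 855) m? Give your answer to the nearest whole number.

1179 m

Two edge vectors: SP-1→SP-2 = (205, -511, -129.5), SP-1→SP-3 = (445, -433, -0.4).
Normal n = (SP-1→SP-2) × (SP-1→SP-3) = (-55869.1, -57545.5, 138630).
So ∂z/∂E = −n_x/n_z = 0.40301 and ∂z/∂N = −n_y/n_z = 0.41510.
Intercept c from SP-1: 1112.9 − 110.83 − 355.74 = 646.33.
At (440, 855): z = 177.3 + 354.9 + 646.33 = 1178.6 m.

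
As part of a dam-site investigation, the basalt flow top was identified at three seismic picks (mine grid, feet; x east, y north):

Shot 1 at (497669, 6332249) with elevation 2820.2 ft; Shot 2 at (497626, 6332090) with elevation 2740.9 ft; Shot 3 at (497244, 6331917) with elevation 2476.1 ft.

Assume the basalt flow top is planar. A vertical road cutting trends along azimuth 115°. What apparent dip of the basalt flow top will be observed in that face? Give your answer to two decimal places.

18.40°

Two edge vectors: Shot 1→Shot 2 = (-43, -159, -79.3), Shot 1→Shot 3 = (-425, -332, -344.1).
Normal n = (Shot 1→Shot 2) × (Shot 1→Shot 3) = (28384.3, 18906.2, -53299).
So ∂z/∂x = −n_x/n_z = 0.53255 and ∂z/∂y = −n_y/n_z = 0.35472.
Unit vector along 115° is (sin 115°, cos 115°) = (0.9063, -0.4226).
Slope in that direction = a·(0.9063) + b·(-0.4226) = 0.33274.
Apparent dip = arctan|0.33274| = 18.40° (true dip is 32.6°, so apparent ≤ true as expected).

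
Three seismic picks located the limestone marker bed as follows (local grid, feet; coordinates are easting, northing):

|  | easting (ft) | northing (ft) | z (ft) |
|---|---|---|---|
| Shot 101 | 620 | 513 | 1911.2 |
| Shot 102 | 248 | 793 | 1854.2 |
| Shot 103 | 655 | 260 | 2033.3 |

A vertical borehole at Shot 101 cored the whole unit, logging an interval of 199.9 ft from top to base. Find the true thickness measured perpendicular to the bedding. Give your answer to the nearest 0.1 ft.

Two edge vectors: Shot 101→Shot 102 = (-372, 280, -57), Shot 101→Shot 103 = (35, -253, 122.1).
Normal n = (Shot 101→Shot 102) × (Shot 101→Shot 103) = (19767, 43426.2, 84316).
So ∂z/∂easting = −n_x/n_z = −0.23444 and ∂z/∂northing = −n_y/n_z = −0.51504.
|∇z| = √(a²+b²) = 0.56589, so dip δ = arctan(0.56589) = 29.50°.
True thickness = vertical thickness × cos δ = 199.9 × cos 29.50° = 174.0 ft.

174.0 ft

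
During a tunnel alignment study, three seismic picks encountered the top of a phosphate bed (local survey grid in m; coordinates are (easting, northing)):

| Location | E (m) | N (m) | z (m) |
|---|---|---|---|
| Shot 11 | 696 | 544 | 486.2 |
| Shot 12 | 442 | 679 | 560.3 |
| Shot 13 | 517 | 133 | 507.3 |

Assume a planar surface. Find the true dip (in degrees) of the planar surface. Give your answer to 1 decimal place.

Let the plane be z = a·E + b·N + c.
Shot 12−Shot 11: −254a + 135b = 74.1;  Shot 13−Shot 11: −179a − 411b = 21.1.
Solving gives a = −0.25905, b = 0.06149.
Gradient magnitude |∇z| = √(a² + b²) = √(0.06711 + 0.00378) = 0.26625.
True dip = arctan(0.26625) = 14.9°, dipping toward ESE (azimuth ≈ 103°).

14.9°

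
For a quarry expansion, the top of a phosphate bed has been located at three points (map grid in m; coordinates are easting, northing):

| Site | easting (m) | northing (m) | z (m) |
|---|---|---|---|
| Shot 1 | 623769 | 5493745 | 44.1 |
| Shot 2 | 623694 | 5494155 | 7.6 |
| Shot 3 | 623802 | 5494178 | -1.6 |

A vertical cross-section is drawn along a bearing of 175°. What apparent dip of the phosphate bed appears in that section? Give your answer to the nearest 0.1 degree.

5.4°

Let the plane be z = a·easting + b·northing + c.
Shot 2−Shot 1: −75a + 410b = −36.5;  Shot 3−Shot 1: 33a + 433b = −45.7.
Solving gives a = −0.06374, b = −0.10068.
Unit vector along 175° is (sin 175°, cos 175°) = (0.0872, -0.9962).
Slope in that direction = a·(0.0872) + b·(-0.9962) = 0.09475.
Apparent dip = arctan|0.09475| = 5.4° (true dip is 6.8°, so apparent ≤ true as expected).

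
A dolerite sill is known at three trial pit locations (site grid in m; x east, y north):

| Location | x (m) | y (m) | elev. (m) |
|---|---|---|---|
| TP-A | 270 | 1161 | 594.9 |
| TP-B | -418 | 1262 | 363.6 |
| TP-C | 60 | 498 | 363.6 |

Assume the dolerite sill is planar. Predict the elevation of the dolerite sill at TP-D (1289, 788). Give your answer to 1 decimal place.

885.7 m

Two edge vectors: TP-A→TP-B = (-688, 101, -231.3), TP-A→TP-C = (-210, -663, -231.3).
Normal n = (TP-A→TP-B) × (TP-A→TP-C) = (-176713.2, -110561.4, 477354).
So ∂z/∂x = −n_x/n_z = 0.370193 and ∂z/∂y = −n_y/n_z = 0.231613.
Intercept c from TP-A: 594.9 − 99.95 − 268.90 = 226.05.
At (1289, 788): z = 477.2 + 182.5 + 226.05 = 885.7 m.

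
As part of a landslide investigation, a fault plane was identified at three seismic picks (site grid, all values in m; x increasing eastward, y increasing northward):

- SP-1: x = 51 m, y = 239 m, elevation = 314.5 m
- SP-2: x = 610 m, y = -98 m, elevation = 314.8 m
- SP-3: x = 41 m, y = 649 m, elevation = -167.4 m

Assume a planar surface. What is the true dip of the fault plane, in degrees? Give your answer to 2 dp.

54.32°

Two edge vectors: SP-1→SP-2 = (559, -337, 0.3), SP-1→SP-3 = (-10, 410, -481.9).
Normal n = (SP-1→SP-2) × (SP-1→SP-3) = (162277.3, 269379.1, 225820).
So ∂z/∂x = −n_x/n_z = −0.71861 and ∂z/∂y = −n_y/n_z = −1.19289.
Gradient magnitude |∇z| = √(a² + b²) = √(0.51641 + 1.42299) = 1.39262.
True dip = arctan(1.39262) = 54.32°, dipping toward NNE (azimuth ≈ 031°).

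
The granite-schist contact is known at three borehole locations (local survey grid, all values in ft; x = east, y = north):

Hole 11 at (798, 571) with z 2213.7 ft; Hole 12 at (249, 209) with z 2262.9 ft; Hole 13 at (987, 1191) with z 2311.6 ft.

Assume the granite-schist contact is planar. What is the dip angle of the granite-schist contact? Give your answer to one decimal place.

18.5°

Two edge vectors: Hole 11→Hole 12 = (-549, -362, 49.2), Hole 11→Hole 13 = (189, 620, 97.9).
Normal n = (Hole 11→Hole 12) × (Hole 11→Hole 13) = (-65943.8, 63045.9, -271962).
So ∂z/∂x = −n_x/n_z = −0.24247 and ∂z/∂y = −n_y/n_z = 0.23182.
Gradient magnitude |∇z| = √(a² + b²) = √(0.05879 + 0.05374) = 0.33546.
True dip = arctan(0.33546) = 18.5°, dipping toward SE (azimuth ≈ 134°).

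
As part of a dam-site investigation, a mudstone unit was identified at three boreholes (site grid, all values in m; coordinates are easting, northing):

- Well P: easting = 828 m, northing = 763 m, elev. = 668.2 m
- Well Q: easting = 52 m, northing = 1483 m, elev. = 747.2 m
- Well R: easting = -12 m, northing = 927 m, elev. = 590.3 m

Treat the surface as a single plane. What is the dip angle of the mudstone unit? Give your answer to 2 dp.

Two edge vectors: Well P→Well Q = (-776, 720, 79), Well P→Well R = (-840, 164, -77.9).
Normal n = (Well P→Well Q) × (Well P→Well R) = (-69044, -126810.4, 477536).
So ∂z/∂easting = −n_x/n_z = 0.14458 and ∂z/∂northing = −n_y/n_z = 0.26555.
Gradient magnitude |∇z| = √(a² + b²) = √(0.02090 + 0.07052) = 0.30236.
True dip = arctan(0.30236) = 16.82°, dipping toward SSW (azimuth ≈ 209°).

16.82°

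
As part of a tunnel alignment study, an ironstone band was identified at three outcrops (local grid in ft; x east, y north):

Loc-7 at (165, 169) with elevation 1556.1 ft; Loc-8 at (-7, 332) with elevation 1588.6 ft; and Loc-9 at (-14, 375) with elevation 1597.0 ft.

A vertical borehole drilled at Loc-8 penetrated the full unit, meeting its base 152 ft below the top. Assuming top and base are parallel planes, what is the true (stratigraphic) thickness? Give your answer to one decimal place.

Let the plane be z = a·x + b·y + c.
Loc-8−Loc-7: −172a + 163b = 32.5;  Loc-9−Loc-7: −179a + 206b = 40.9.
Solving gives a = −0.00452, b = 0.19461.
|∇z| = √(a²+b²) = 0.19466, so dip δ = arctan(0.19466) = 11.02°.
True thickness = vertical thickness × cos δ = 152 × cos 11.02° = 149.2 ft.

149.2 ft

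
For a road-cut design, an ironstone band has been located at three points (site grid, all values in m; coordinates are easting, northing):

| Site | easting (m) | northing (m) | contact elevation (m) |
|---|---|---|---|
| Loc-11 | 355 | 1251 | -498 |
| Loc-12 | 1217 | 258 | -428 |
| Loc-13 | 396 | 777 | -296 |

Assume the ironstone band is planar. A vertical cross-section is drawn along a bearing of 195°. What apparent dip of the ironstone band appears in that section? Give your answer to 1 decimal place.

29.6°

Two edge vectors: Loc-11→Loc-12 = (862, -993, 70), Loc-11→Loc-13 = (41, -474, 202).
Normal n = (Loc-11→Loc-12) × (Loc-11→Loc-13) = (-167406, -171254, -367875).
So ∂z/∂easting = −n_x/n_z = −0.45506 and ∂z/∂northing = −n_y/n_z = −0.46552.
Unit vector along 195° is (sin 195°, cos 195°) = (-0.2588, -0.9659).
Slope in that direction = a·(-0.2588) + b·(-0.9659) = 0.56744.
Apparent dip = arctan|0.56744| = 29.6° (true dip is 33.1°, so apparent ≤ true as expected).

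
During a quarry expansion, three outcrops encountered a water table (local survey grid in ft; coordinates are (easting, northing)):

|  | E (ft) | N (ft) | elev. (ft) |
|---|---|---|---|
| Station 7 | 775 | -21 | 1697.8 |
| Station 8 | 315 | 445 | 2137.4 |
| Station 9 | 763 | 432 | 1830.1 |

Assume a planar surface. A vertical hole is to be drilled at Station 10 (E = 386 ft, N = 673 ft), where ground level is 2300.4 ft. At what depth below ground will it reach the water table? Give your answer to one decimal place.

148.6 ft

Two edge vectors: Station 7→Station 8 = (-460, 466, 439.6), Station 7→Station 9 = (-12, 453, 132.3).
Normal n = (Station 7→Station 8) × (Station 7→Station 9) = (-137487, 55582.8, -202788).
So ∂z/∂E = −n_x/n_z = −0.67798 and ∂z/∂N = −n_y/n_z = 0.27409.
Intercept c from Station 7: 1697.8 + 525.44 + 5.76 = 2228.99.
At (386, 673): z_contact = −261.70 + 184.46 + 2228.99 = 2151.76 ft.
Depth below ground = 2300.4 − 2151.76 = 148.6 ft.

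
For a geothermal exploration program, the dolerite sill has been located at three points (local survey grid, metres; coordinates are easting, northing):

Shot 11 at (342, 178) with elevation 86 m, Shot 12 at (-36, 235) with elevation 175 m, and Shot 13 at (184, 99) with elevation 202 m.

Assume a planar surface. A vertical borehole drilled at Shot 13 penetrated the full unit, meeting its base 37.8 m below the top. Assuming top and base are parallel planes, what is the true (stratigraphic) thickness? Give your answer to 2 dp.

Two edge vectors: Shot 11→Shot 12 = (-378, 57, 89), Shot 11→Shot 13 = (-158, -79, 116).
Normal n = (Shot 11→Shot 12) × (Shot 11→Shot 13) = (13643, 29786, 38868).
So ∂z/∂easting = −n_x/n_z = −0.35101 and ∂z/∂northing = −n_y/n_z = −0.76634.
|∇z| = √(a²+b²) = 0.84290, so dip δ = arctan(0.84290) = 40.13°.
True thickness = vertical thickness × cos δ = 37.8 × cos 40.13° = 28.90 m.

28.90 m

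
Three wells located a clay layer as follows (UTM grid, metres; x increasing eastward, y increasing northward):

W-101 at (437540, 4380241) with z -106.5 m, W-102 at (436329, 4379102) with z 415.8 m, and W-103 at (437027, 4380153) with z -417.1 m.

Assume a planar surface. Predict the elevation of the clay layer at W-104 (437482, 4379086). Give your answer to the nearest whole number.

1402 m

Let the plane be z = a·x + b·y + c.
W-102−W-101: −1211a − 1139b = 522.3;  W-103−W-101: −513a − 88b = −310.6.
Solving gives a = 0.83672424, b = −1.34817651.
Then c = -106.5 − a·437540 − b·4380241 = 5539131.22.
At (437482, 4379086): z = 366051.8 − 5903780.9 + 5539131.22 = 1402.1 m.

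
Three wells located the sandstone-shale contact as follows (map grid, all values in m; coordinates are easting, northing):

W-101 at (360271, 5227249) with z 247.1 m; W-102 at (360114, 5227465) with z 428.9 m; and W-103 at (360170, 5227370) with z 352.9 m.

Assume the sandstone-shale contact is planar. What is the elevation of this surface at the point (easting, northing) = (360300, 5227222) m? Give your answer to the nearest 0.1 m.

Two edge vectors: W-101→W-102 = (-157, 216, 181.8), W-101→W-103 = (-101, 121, 105.8).
Normal n = (W-101→W-102) × (W-101→W-103) = (855, -1751.2, 2819).
So ∂z/∂easting = −n_x/n_z = −0.303299042 and ∂z/∂northing = −n_y/n_z = 0.621213196.
Intercept c from W-101: 247.1 + 109269.85 − 3247236.06 = −3137719.11.
At (360300, 5227222): z = −109278.6 + 3247219.3 − 3137719.11 = 221.5 m.

221.5 m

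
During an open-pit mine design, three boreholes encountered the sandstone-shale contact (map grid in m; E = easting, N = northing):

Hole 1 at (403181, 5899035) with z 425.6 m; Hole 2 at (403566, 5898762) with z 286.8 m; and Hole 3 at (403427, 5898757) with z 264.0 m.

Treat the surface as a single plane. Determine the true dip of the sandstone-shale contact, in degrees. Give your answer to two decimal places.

35.66°

Let the plane be z = a·E + b·N + c.
Hole 2−Hole 1: 385a − 273b = −138.8;  Hole 3−Hole 1: 246a − 278b = −161.6.
Solving gives a = 0.13870, b = 0.70403.
Gradient magnitude |∇z| = √(a² + b²) = √(0.01924 + 0.49566) = 0.71757.
True dip = arctan(0.71757) = 35.66°, dipping toward S (azimuth ≈ 191°).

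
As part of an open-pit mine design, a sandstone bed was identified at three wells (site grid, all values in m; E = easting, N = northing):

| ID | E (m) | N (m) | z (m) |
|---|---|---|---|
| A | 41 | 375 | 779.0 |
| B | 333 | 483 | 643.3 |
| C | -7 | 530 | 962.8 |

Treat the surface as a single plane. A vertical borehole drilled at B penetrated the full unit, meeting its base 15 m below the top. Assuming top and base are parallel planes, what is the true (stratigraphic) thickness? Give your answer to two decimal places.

9.43 m

Let the plane be z = a·E + b·N + c.
B−A: 292a + 108b = −135.7;  C−A: −48a + 155b = 183.8.
Solving gives a = −0.81048, b = 0.93482.
|∇z| = √(a²+b²) = 1.23724, so dip δ = arctan(1.23724) = 51.05°.
True thickness = vertical thickness × cos δ = 15 × cos 51.05° = 9.43 m.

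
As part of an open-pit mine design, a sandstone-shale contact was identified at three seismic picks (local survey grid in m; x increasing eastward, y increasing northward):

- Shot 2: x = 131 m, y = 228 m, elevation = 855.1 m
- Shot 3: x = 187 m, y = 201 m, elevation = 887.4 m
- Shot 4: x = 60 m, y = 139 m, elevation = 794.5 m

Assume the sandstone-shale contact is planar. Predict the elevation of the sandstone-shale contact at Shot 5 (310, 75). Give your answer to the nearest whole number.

Two edge vectors: Shot 2→Shot 3 = (56, -27, 32.3), Shot 2→Shot 4 = (-71, -89, -60.6).
Normal n = (Shot 2→Shot 3) × (Shot 2→Shot 4) = (4510.9, 1100.3, -6901).
So ∂z/∂x = −n_x/n_z = 0.65366 and ∂z/∂y = −n_y/n_z = 0.15944.
Intercept c from Shot 2: 855.1 − 85.63 − 36.35 = 733.12.
At (310, 75): z = 202.6 + 12.0 + 733.12 = 947.7 m.

948 m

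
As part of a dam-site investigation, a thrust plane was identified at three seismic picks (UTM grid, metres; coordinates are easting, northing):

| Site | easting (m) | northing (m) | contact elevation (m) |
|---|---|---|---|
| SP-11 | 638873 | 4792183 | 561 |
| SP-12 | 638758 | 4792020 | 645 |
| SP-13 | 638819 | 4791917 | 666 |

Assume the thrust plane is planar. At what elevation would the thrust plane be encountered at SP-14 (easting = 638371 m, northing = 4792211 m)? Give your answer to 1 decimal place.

Two edge vectors: SP-11→SP-12 = (-115, -163, 84), SP-11→SP-13 = (-54, -266, 105).
Normal n = (SP-11→SP-12) × (SP-11→SP-13) = (5229, 7539, 21788).
So ∂z/∂easting = −n_x/n_z = −0.239994492 and ∂z/∂northing = −n_y/n_z = −0.346016156.
Intercept c from SP-11: 561 + 153326.00 + 1658172.74 = 1812059.74.
At (638371, 4792211): z = −153205.5 − 1658182.4 + 1812059.74 = 671.8 m.

671.8 m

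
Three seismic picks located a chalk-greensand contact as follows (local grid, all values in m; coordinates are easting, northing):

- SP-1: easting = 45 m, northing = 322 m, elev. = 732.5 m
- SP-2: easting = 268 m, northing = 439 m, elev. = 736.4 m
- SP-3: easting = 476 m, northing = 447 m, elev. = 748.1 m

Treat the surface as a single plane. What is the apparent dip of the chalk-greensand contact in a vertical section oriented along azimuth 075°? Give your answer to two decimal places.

2.10°

Let the plane be z = a·easting + b·northing + c.
SP-2−SP-1: 223a + 117b = 3.9;  SP-3−SP-1: 431a + 125b = 15.6.
Solving gives a = 0.05932, b = −0.07972.
Unit vector along 075° is (sin 75°, cos 75°) = (0.9659, 0.2588).
Slope in that direction = a·(0.9659) + b·(0.2588) = 0.03666.
Apparent dip = arctan|0.03666| = 2.10° (true dip is 5.7°, so apparent ≤ true as expected).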